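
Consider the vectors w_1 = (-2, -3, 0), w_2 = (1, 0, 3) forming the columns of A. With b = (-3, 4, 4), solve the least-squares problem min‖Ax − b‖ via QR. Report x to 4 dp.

w_1 = (-2, -3, 0); ‖w_1‖ = 3.6056, so q_1 = (-0.5547, -0.8321, 0.0000).
q_1·w_2 = (-0.5547)·1 + (-0.8321)·0 + 0.0000·3 = -0.5547.
u_2 = w_2 + 0.5547·q_1 = (0.6923, -0.4615, 3.0000).
‖u_2‖ = 3.1132, so q_2 = (0.2224, -0.1482, 0.9636).
Qᵀb = (-1.6641, 2.5944).
Back-substitute: x_2 = 2.5944/3.1132 = 0.8333.
x_1 = (-1.6641 + 0.5547·0.8333)/3.6056 = -0.3333.

x = (-0.3333, 0.8333)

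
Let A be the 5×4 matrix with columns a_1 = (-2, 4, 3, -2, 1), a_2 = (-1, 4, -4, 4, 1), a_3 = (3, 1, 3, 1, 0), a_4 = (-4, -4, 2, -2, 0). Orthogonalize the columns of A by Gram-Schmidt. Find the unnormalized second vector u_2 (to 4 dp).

a_1 = (-2, 4, 3, -2, 1); ‖a_1‖ = 5.8310, so q_1 = (-0.3430, 0.6860, 0.5145, -0.3430, 0.1715).
q_1·a_2 = (-0.3430)·(-1) + 0.6860·4 + 0.5145·(-4) + (-0.3430)·4 + 0.1715·1 = -0.1715.
u_2 = a_2 + 0.1715·q_1 = (-1.0588, 4.1176, -3.9118, 3.9412, 1.0294).

u_2 = (-1.0588, 4.1176, -3.9118, 3.9412, 1.0294)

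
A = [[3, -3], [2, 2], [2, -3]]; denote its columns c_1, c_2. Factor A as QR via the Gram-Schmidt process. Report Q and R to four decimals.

Q = [[0.7276, -0.2745], [0.4851, 0.8539], [0.4851, -0.4422]], R = [[4.1231, -2.6679], [0.0000, 3.8578]]

c_1 = (3, 2, 2); ‖c_1‖ = 4.1231, so q_1 = (0.7276, 0.4851, 0.4851).
q_1·c_2 = 0.7276·(-3) + 0.4851·2 + 0.4851·(-3) = -2.6679.
u_2 = c_2 + 2.6679·q_1 = (-1.0588, 3.2941, -1.7059).
‖u_2‖ = 3.8578, so q_2 = (-0.2745, 0.8539, -0.4422).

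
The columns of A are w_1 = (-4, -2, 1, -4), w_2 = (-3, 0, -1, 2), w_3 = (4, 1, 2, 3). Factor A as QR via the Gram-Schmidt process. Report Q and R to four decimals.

w_1 = (-4, -2, 1, -4); ‖w_1‖ = 6.0828, so e_1 = (-0.6576, -0.3288, 0.1644, -0.6576).
e_1·w_2 = (-0.6576)·(-3) + (-0.3288)·0 + 0.1644·(-1) + (-0.6576)·2 = 0.4932.
u_2 = w_2 − 0.4932·e_1 = (-2.6757, 0.1622, -1.0811, 2.3243).
‖u_2‖ = 3.7090, so e_2 = (-0.7214, 0.0437, -0.2915, 0.6267).
e_1·w_3 = (-0.6576)·4 + (-0.3288)·1 + 0.1644·2 + (-0.6576)·3 = -4.6032; e_2·w_3 = (-0.7214)·4 + 0.0437·1 + (-0.2915)·2 + 0.6267·3 = -1.5448.
u_3 = w_3 + 4.6032·e_1 + 1.5448·e_2 = (-0.1415, -0.4460, 2.3065, 0.9411).
‖u_3‖ = 2.5346, so e_3 = (-0.0558, -0.1760, 0.9100, 0.3713).

Q = [[-0.6576, -0.7214, -0.0558], [-0.3288, 0.0437, -0.1760], [0.1644, -0.2915, 0.9100], [-0.6576, 0.6267, 0.3713]], R = [[6.0828, 0.4932, -4.6032], [0.0000, 3.7090, -1.5448], [0.0000, 0.0000, 2.5346]]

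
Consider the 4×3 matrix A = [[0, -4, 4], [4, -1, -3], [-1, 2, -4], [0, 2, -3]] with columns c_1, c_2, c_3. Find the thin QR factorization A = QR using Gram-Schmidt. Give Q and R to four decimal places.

c_1 = (0, 4, -1, 0); ‖c_1‖ = 4.1231, so q_1 = (0.0000, 0.9701, -0.2425, 0.0000).
q_1·c_2 = 0.0000·(-4) + 0.9701·(-1) + (-0.2425)·2 + 0.0000·2 = -1.4552.
u_2 = c_2 + 1.4552·q_1 = (-4.0000, 0.4118, 1.6471, 2.0000).
‖u_2‖ = 4.7836, so q_2 = (-0.8362, 0.0861, 0.3443, 0.4181).
q_1·c_3 = 0.0000·4 + 0.9701·(-3) + (-0.2425)·(-4) + 0.0000·(-3) = -1.9403; q_2·c_3 = (-0.8362)·4 + 0.0861·(-3) + 0.3443·(-4) + 0.4181·(-3) = -6.2346.
u_3 = c_3 + 1.9403·q_1 + 6.2346·q_2 = (-1.2134, -0.5810, -2.3239, -0.3933).
‖u_3‖ = 2.7139, so q_3 = (-0.4471, -0.2141, -0.8563, -0.1449).

Q = [[0.0000, -0.8362, -0.4471], [0.9701, 0.0861, -0.2141], [-0.2425, 0.3443, -0.8563], [0.0000, 0.4181, -0.1449]], R = [[4.1231, -1.4552, -1.9403], [0.0000, 4.7836, -6.2346], [0.0000, 0.0000, 2.7139]]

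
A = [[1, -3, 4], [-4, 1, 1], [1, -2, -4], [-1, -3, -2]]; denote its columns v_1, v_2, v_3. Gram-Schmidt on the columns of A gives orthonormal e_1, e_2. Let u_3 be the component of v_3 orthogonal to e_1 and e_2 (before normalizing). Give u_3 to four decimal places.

v_1 = (1, -4, 1, -1); ‖v_1‖ = 4.3589, so e_1 = (0.2294, -0.9177, 0.2294, -0.2294).
e_1·v_2 = 0.2294·(-3) + (-0.9177)·1 + 0.2294·(-2) + (-0.2294)·(-3) = -1.3765.
u_2 = v_2 + 1.3765·e_1 = (-2.6842, -0.2632, -1.6842, -3.3158).
‖u_2‖ = 4.5940, so e_2 = (-0.5843, -0.0573, -0.3666, -0.7218).
e_1·v_3 = 0.2294·4 + (-0.9177)·1 + 0.2294·(-4) + (-0.2294)·(-2) = -0.4588; e_2·v_3 = (-0.5843)·4 + (-0.0573)·1 + (-0.3666)·(-4) + (-0.7218)·(-2) = 0.5155.
u_3 = v_3 + 0.4588·e_1 − 0.5155·e_2 = (4.4065, 0.6085, -3.7057, -1.7332).

u_3 = (4.4065, 0.6085, -3.7057, -1.7332)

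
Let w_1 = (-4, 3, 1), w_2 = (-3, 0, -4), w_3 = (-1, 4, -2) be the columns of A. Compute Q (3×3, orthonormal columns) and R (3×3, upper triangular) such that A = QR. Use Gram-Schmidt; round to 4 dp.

Q = [[-0.7845, -0.3727, 0.4957], [0.5883, -0.1944, 0.7849], [0.1961, -0.9074, -0.3718]], R = [[5.0990, 1.5689, 2.7456], [0.0000, 4.7475, 1.4097], [0.0000, 0.0000, 3.3874]]

w_1 = (-4, 3, 1); ‖w_1‖ = 5.0990, so e_1 = (-0.7845, 0.5883, 0.1961).
e_1·w_2 = (-0.7845)·(-3) + 0.5883·0 + 0.1961·(-4) = 1.5689.
u_2 = w_2 − 1.5689·e_1 = (-1.7692, -0.9231, -4.3077).
‖u_2‖ = 4.7475, so e_2 = (-0.3727, -0.1944, -0.9074).
e_1·w_3 = (-0.7845)·(-1) + 0.5883·4 + 0.1961·(-2) = 2.7456; e_2·w_3 = (-0.3727)·(-1) + (-0.1944)·4 + (-0.9074)·(-2) = 1.4097.
u_3 = w_3 − 2.7456·e_1 − 1.4097·e_2 = (1.6792, 2.6587, -1.2594).
‖u_3‖ = 3.3874, so e_3 = (0.4957, 0.7849, -0.3718).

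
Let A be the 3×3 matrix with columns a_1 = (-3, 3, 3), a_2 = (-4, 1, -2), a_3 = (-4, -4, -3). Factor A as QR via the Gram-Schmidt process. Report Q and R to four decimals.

e_1 = a_1/‖a_1‖ = (-3, 3, 3)/5.1962 = (-0.5774, 0.5774, 0.5774).
r_{12} = e_1·a_2 = 1.7321.
u_2 = a_2 − 1.7321·e_1 = (-3.0000, 0.0000, -3.0000).
‖u_2‖ = 4.2426, so e_2 = (-0.7071, 0.0000, -0.7071).
r_{13} = e_1·a_3 = -1.7321; r_{23} = e_2·a_3 = 4.9497.
u_3 = a_3 + 1.7321·e_1 − 4.9497·e_2 = (-1.5000, -3.0000, 1.5000).
‖u_3‖ = 3.6742, so e_3 = (-0.4082, -0.8165, 0.4082).

Q = [[-0.5774, -0.7071, -0.4082], [0.5774, 0.0000, -0.8165], [0.5774, -0.7071, 0.4082]], R = [[5.1962, 1.7321, -1.7321], [0.0000, 4.2426, 4.9497], [0.0000, 0.0000, 3.6742]]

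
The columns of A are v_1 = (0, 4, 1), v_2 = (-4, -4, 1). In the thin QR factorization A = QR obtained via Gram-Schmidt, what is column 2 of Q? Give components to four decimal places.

v_1 = (0, 4, 1); ‖v_1‖ = 4.1231, so e_1 = (0.0000, 0.9701, 0.2425).
e_1·v_2 = 0.0000·(-4) + 0.9701·(-4) + 0.2425·1 = -3.6380.
u_2 = v_2 + 3.6380·e_1 = (-4.0000, -0.4706, 1.8824).
‖u_2‖ = 4.4458, so e_2 = (-0.8997, -0.1059, 0.4234).

e_2 = (-0.8997, -0.1059, 0.4234)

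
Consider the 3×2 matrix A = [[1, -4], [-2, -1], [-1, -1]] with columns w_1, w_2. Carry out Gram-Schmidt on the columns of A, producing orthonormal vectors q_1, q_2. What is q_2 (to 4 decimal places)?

q_1 = w_1/‖w_1‖ = (1, -2, -1)/2.4495 = (0.4082, -0.8165, -0.4082).
r_{12} = q_1·w_2 = -0.4082.
u_2 = w_2 + 0.4082·q_1 = (-3.8333, -1.3333, -1.1667).
‖u_2‖ = 4.2230, so q_2 = (-0.9077, -0.3157, -0.2763).

q_2 = (-0.9077, -0.3157, -0.2763)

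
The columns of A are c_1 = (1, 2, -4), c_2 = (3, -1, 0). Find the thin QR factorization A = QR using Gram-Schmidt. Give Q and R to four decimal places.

q_1 = c_1/‖c_1‖ = (1, 2, -4)/4.5826 = (0.2182, 0.4364, -0.8729).
r_{12} = q_1·c_2 = 0.2182.
u_2 = c_2 − 0.2182·q_1 = (2.9524, -1.0952, 0.1905).
‖u_2‖ = 3.1547, so q_2 = (0.9359, -0.3472, 0.0604).

Q = [[0.2182, 0.9359], [0.4364, -0.3472], [-0.8729, 0.0604]], R = [[4.5826, 0.2182], [0.0000, 3.1547]]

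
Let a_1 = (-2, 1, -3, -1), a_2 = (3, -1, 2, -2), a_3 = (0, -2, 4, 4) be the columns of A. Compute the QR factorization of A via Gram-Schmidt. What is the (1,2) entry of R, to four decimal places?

e_1 = a_1/‖a_1‖ = (-2, 1, -3, -1)/3.8730 = (-0.5164, 0.2582, -0.7746, -0.2582).
r_{12} = e_1·a_2 = -2.8402.

r_{12} = -2.8402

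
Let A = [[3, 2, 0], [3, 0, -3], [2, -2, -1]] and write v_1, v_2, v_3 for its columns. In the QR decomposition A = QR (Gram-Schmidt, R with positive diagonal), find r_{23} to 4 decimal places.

r_{23} = 1.0729

v_1 = (3, 3, 2); ‖v_1‖ = 4.6904, so q_1 = (0.6396, 0.6396, 0.4264).
q_1·v_2 = 0.6396·2 + 0.6396·0 + 0.4264·(-2) = 0.4264.
u_2 = v_2 − 0.4264·q_1 = (1.7273, -0.2727, -2.1818).
‖u_2‖ = 2.7961, so q_2 = (0.6177, -0.0975, -0.7803).
r_{23} = q_2·v_3 = 1.0729.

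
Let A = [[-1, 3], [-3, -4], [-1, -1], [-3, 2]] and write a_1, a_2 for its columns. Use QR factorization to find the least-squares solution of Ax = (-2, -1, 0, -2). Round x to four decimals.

a_1 = (-1, -3, -1, -3); ‖a_1‖ = 4.4721, so e_1 = (-0.2236, -0.6708, -0.2236, -0.6708).
e_1·a_2 = (-0.2236)·3 + (-0.6708)·(-4) + (-0.2236)·(-1) + (-0.6708)·2 = 0.8944.
u_2 = a_2 − 0.8944·e_1 = (3.2000, -3.4000, -0.8000, 2.6000).
‖u_2‖ = 5.4037, so e_2 = (0.5922, -0.6292, -0.1480, 0.4812).
Qᵀb = (2.4597, -1.5175).
Back-substitute: x_2 = -1.5175/5.4037 = -0.2808.
x_1 = (2.4597 − 0.8944·(-0.2808))/4.4721 = 0.6062.

x = (0.6062, -0.2808)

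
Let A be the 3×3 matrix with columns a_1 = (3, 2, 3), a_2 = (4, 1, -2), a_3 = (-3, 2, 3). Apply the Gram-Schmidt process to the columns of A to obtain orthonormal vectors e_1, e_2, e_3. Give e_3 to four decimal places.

a_1 = (3, 2, 3); ‖a_1‖ = 4.6904, so e_1 = (0.6396, 0.4264, 0.6396).
e_1·a_2 = 0.6396·4 + 0.4264·1 + 0.6396·(-2) = 1.7056.
u_2 = a_2 − 1.7056·e_1 = (2.9091, 0.2727, -3.0909).
‖u_2‖ = 4.2533, so e_2 = (0.6840, 0.0641, -0.7267).
e_1·a_3 = 0.6396·(-3) + 0.4264·2 + 0.6396·3 = 0.8528; e_2·a_3 = 0.6840·(-3) + 0.0641·2 + (-0.7267)·3 = -4.1037.
u_3 = a_3 − 0.8528·e_1 + 4.1037·e_2 = (-0.7387, 1.8995, -0.5276).
‖u_3‖ = 2.1053, so e_3 = (-0.3509, 0.9023, -0.2506).

e_3 = (-0.3509, 0.9023, -0.2506)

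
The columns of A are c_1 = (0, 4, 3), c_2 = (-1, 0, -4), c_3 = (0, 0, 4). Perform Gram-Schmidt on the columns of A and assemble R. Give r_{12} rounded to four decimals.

r_{12} = -2.4000

c_1 = (0, 4, 3); ‖c_1‖ = 5.0000, so q_1 = (0.0000, 0.8000, 0.6000).
r_{12} = q_1·c_2 = -2.4000.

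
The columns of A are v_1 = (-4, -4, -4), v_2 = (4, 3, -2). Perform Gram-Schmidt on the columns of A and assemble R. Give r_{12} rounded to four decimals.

v_1 = (-4, -4, -4); ‖v_1‖ = 6.9282, so q_1 = (-0.5774, -0.5774, -0.5774).
r_{12} = q_1·v_2 = -2.8868.

r_{12} = -2.8868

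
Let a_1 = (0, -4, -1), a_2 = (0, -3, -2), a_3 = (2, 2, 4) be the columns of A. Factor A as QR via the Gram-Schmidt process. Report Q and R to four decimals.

a_1 = (0, -4, -1); ‖a_1‖ = 4.1231, so q_1 = (0.0000, -0.9701, -0.2425).
q_1·a_2 = 0.0000·0 + (-0.9701)·(-3) + (-0.2425)·(-2) = 3.3955.
u_2 = a_2 − 3.3955·q_1 = (0.0000, 0.2941, -1.1765).
‖u_2‖ = 1.2127, so q_2 = (0.0000, 0.2425, -0.9701).
q_1·a_3 = 0.0000·2 + (-0.9701)·2 + (-0.2425)·4 = -2.9104; q_2·a_3 = 0.0000·2 + 0.2425·2 + (-0.9701)·4 = -3.3955.
u_3 = a_3 + 2.9104·q_1 + 3.3955·q_2 = (2.0000, 0.0000, 0.0000).
‖u_3‖ = 2.0000, so q_3 = (1.0000, 0.0000, 0.0000).

Q = [[0.0000, 0.0000, 1.0000], [-0.9701, 0.2425, 0.0000], [-0.2425, -0.9701, 0.0000]], R = [[4.1231, 3.3955, -2.9104], [0.0000, 1.2127, -3.3955], [0.0000, 0.0000, 2.0000]]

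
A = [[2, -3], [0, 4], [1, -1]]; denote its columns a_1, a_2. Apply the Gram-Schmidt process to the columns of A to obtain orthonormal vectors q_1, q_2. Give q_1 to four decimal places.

q_1 = (0.8944, 0.0000, 0.4472)

a_1 = (2, 0, 1); ‖a_1‖ = 2.2361, so q_1 = (0.8944, 0.0000, 0.4472).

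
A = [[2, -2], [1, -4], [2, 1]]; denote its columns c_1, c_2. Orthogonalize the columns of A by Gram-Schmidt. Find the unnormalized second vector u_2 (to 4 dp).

u_2 = (-0.6667, -3.3333, 2.3333)

c_1 = (2, 1, 2); ‖c_1‖ = 3.0000, so e_1 = (0.6667, 0.3333, 0.6667).
e_1·c_2 = 0.6667·(-2) + 0.3333·(-4) + 0.6667·1 = -2.0000.
u_2 = c_2 + 2.0000·e_1 = (-0.6667, -3.3333, 2.3333).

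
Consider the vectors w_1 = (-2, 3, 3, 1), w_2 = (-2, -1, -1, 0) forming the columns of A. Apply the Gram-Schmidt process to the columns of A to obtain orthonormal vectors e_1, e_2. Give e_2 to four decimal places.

e_1 = w_1/‖w_1‖ = (-2, 3, 3, 1)/4.7958 = (-0.4170, 0.6255, 0.6255, 0.2085).
r_{12} = e_1·w_2 = -0.4170.
u_2 = w_2 + 0.4170·e_1 = (-2.1739, -0.7391, -0.7391, 0.0870).
‖u_2‖ = 2.4137, so e_2 = (-0.9006, -0.3062, -0.3062, 0.0360).

e_2 = (-0.9006, -0.3062, -0.3062, 0.0360)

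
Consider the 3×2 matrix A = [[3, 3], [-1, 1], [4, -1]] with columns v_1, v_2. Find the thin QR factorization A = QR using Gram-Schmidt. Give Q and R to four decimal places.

Q = [[0.5883, 0.7877], [-0.1961, 0.3581], [0.7845, -0.5013]], R = [[5.0990, 0.7845], [0.0000, 3.2225]]

v_1 = (3, -1, 4); ‖v_1‖ = 5.0990, so e_1 = (0.5883, -0.1961, 0.7845).
e_1·v_2 = 0.5883·3 + (-0.1961)·1 + 0.7845·(-1) = 0.7845.
u_2 = v_2 − 0.7845·e_1 = (2.5385, 1.1538, -1.6154).
‖u_2‖ = 3.2225, so e_2 = (0.7877, 0.3581, -0.5013).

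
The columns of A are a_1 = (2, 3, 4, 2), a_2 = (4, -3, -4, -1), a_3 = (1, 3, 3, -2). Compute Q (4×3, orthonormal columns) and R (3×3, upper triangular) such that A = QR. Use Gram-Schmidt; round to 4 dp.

a_1 = (2, 3, 4, 2); ‖a_1‖ = 5.7446, so q_1 = (0.3482, 0.5222, 0.6963, 0.3482).
q_1·a_2 = 0.3482·4 + 0.5222·(-3) + 0.6963·(-4) + 0.3482·(-1) = -3.3075.
u_2 = a_2 + 3.3075·q_1 = (5.1515, -1.2727, -1.6970, 0.1515).
‖u_2‖ = 5.5732, so q_2 = (0.9243, -0.2284, -0.3045, 0.0272).
q_1·a_3 = 0.3482·1 + 0.5222·3 + 0.6963·3 + 0.3482·(-2) = 3.3075; q_2·a_3 = 0.9243·1 + (-0.2284)·3 + (-0.3045)·3 + 0.0272·(-2) = -0.7286.
u_3 = a_3 − 3.3075·q_1 + 0.7286·q_2 = (0.5220, 1.1063, 0.4751, -3.1317).
‖u_3‖ = 3.3955, so q_3 = (0.1537, 0.3258, 0.1399, -0.9223).

Q = [[0.3482, 0.9243, 0.1537], [0.5222, -0.2284, 0.3258], [0.6963, -0.3045, 0.1399], [0.3482, 0.0272, -0.9223]], R = [[5.7446, -3.3075, 3.3075], [0.0000, 5.5732, -0.7286], [0.0000, 0.0000, 3.3955]]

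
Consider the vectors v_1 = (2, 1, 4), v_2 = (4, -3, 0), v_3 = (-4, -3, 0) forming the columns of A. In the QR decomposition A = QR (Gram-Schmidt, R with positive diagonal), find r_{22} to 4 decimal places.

r_{22} = 4.8795

q_1 = v_1/‖v_1‖ = (2, 1, 4)/4.5826 = (0.4364, 0.2182, 0.8729).
r_{12} = q_1·v_2 = 1.0911.
u_2 = v_2 − 1.0911·q_1 = (3.5238, -3.2381, -0.9524).
r_{22} = ‖u_2‖ = 4.8795.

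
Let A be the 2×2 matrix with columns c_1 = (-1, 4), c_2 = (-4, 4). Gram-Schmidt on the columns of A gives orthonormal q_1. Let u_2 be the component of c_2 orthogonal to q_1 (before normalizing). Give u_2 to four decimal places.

u_2 = (-2.8235, -0.7059)

c_1 = (-1, 4); ‖c_1‖ = 4.1231, so q_1 = (-0.2425, 0.9701).
q_1·c_2 = (-0.2425)·(-4) + 0.9701·4 = 4.8507.
u_2 = c_2 − 4.8507·q_1 = (-2.8235, -0.7059).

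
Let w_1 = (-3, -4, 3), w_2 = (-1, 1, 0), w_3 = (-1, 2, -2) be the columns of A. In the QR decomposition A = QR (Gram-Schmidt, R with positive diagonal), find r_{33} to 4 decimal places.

w_1 = (-3, -4, 3); ‖w_1‖ = 5.8310, so e_1 = (-0.5145, -0.6860, 0.5145).
e_1·w_2 = (-0.5145)·(-1) + (-0.6860)·1 + 0.5145·0 = -0.1715.
u_2 = w_2 + 0.1715·e_1 = (-1.0882, 0.8824, 0.0882).
‖u_2‖ = 1.4038, so e_2 = (-0.7752, 0.6286, 0.0629).
e_1·w_3 = (-0.5145)·(-1) + (-0.6860)·2 + 0.5145·(-2) = -1.8865; e_2·w_3 = (-0.7752)·(-1) + 0.6286·2 + 0.0629·(-2) = 1.9066.
u_3 = w_3 + 1.8865·e_1 − 1.9066·e_2 = (-0.4925, -0.4925, -1.1493).
r_{33} = ‖u_3‖ = 1.3439.

r_{33} = 1.3439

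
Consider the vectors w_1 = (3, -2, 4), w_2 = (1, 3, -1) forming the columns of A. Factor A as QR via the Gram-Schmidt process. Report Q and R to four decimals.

w_1 = (3, -2, 4); ‖w_1‖ = 5.3852, so q_1 = (0.5571, -0.3714, 0.7428).
q_1·w_2 = 0.5571·1 + (-0.3714)·3 + 0.7428·(-1) = -1.2999.
u_2 = w_2 + 1.2999·q_1 = (1.7241, 2.5172, -0.0345).
‖u_2‖ = 3.0513, so q_2 = (0.5651, 0.8250, -0.0113).

Q = [[0.5571, 0.5651], [-0.3714, 0.8250], [0.7428, -0.0113]], R = [[5.3852, -1.2999], [0.0000, 3.0513]]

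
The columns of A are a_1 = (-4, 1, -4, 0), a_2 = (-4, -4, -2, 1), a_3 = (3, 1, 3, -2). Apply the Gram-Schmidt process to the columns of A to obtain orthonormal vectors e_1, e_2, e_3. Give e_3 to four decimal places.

e_3 = (-0.2496, -0.0973, 0.2253, -0.9368)

a_1 = (-4, 1, -4, 0); ‖a_1‖ = 5.7446, so e_1 = (-0.6963, 0.1741, -0.6963, 0.0000).
e_1·a_2 = (-0.6963)·(-4) + 0.1741·(-4) + (-0.6963)·(-2) + 0.0000·1 = 3.4816.
u_2 = a_2 − 3.4816·e_1 = (-1.5758, -4.6061, 0.4242, 1.0000).
‖u_2‖ = 4.9879, so e_2 = (-0.3159, -0.9235, 0.0851, 0.2005).
e_1·a_3 = (-0.6963)·3 + 0.1741·1 + (-0.6963)·3 + 0.0000·(-2) = -4.0038; e_2·a_3 = (-0.3159)·3 + (-0.9235)·1 + 0.0851·3 + 0.2005·(-2) = -2.0170.
u_3 = a_3 + 4.0038·e_1 + 2.0170·e_2 = (-0.4251, -0.1657, 0.3837, -1.5956).
‖u_3‖ = 1.7033, so e_3 = (-0.2496, -0.0973, 0.2253, -0.9368).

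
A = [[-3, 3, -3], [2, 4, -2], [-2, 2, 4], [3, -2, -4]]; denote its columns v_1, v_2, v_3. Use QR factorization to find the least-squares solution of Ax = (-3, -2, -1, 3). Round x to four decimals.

x = (0.3733, -0.6318, 0.0437)

v_1 = (-3, 2, -2, 3); ‖v_1‖ = 5.0990, so e_1 = (-0.5883, 0.3922, -0.3922, 0.5883).
e_1·v_2 = (-0.5883)·3 + 0.3922·4 + (-0.3922)·2 + 0.5883·(-2) = -2.1573.
u_2 = v_2 + 2.1573·e_1 = (1.7308, 4.8462, 1.1538, -0.7308).
‖u_2‖ = 5.3241, so e_2 = (0.3251, 0.9102, 0.2167, -0.1373).
e_1·v_3 = (-0.5883)·(-3) + 0.3922·(-2) + (-0.3922)·4 + 0.5883·(-4) = -2.9417; e_2·v_3 = 0.3251·(-3) + 0.9102·(-2) + 0.2167·4 + (-0.1373)·(-4) = -1.3798.
u_3 = v_3 + 2.9417·e_1 + 1.3798·e_2 = (-4.2822, 0.4098, 3.1452, -2.4586).
‖u_3‖ = 5.8688, so e_3 = (-0.7297, 0.0698, 0.5359, -0.4189).
Qᵀb = (3.1379, -3.4242, 0.2566).
Back-substitute: x_3 = 0.2566/5.8688 = 0.0437.
x_2 = (-3.4242 + 1.3798·0.0437)/5.3241 = -0.6318.
x_1 = (3.1379 + 2.1573·(-0.6318) + 2.9417·0.0437)/5.0990 = 0.3733.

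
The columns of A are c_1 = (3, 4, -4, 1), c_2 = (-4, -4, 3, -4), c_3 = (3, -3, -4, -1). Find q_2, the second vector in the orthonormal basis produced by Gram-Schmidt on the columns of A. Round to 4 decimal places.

q_1 = c_1/‖c_1‖ = (3, 4, -4, 1)/6.4807 = (0.4629, 0.6172, -0.6172, 0.1543).
r_{12} = q_1·c_2 = -6.7893.
u_2 = c_2 + 6.7893·q_1 = (-0.8571, 0.1905, -1.1905, -2.9524).
‖u_2‖ = 3.3022, so q_2 = (-0.2596, 0.0577, -0.3605, -0.8941).

q_2 = (-0.2596, 0.0577, -0.3605, -0.8941)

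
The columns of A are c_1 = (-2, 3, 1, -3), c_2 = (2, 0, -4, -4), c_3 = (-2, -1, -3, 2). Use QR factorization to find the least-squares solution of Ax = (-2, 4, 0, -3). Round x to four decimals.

x = (1.1287, 0.0968, 0.1683)

e_1 = c_1/‖c_1‖ = (-2, 3, 1, -3)/4.7958 = (-0.4170, 0.6255, 0.2085, -0.6255).
r_{12} = e_1·c_2 = 0.8341.
u_2 = c_2 − 0.8341·e_1 = (2.3478, -0.5217, -4.1739, -3.4783).
‖u_2‖ = 5.9417, so e_2 = (0.3951, -0.0878, -0.7025, -0.5854).
r_{13} = e_1·c_3 = -1.6681; r_{23} = e_2·c_3 = 0.2342.
u_3 = c_3 + 1.6681·e_1 − 0.2342·e_2 = (-2.7882, 0.0640, -2.4877, 1.0936).
‖u_3‖ = 3.8939, so e_3 = (-0.7160, 0.0164, -0.6389, 0.2808).
Qᵀb = (5.2129, 0.6147, 0.6553).
Back-substitute: x_3 = 0.6553/3.8939 = 0.1683.
x_2 = (0.6147 − 0.2342·0.1683)/5.9417 = 0.0968.
x_1 = (5.2129 − 0.8341·0.0968 + 1.6681·0.1683)/4.7958 = 1.1287.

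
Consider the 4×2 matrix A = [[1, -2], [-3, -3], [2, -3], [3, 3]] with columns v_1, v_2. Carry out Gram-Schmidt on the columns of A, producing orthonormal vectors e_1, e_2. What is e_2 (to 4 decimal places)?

v_1 = (1, -3, 2, 3); ‖v_1‖ = 4.7958, so e_1 = (0.2085, -0.6255, 0.4170, 0.6255).
e_1·v_2 = 0.2085·(-2) + (-0.6255)·(-3) + 0.4170·(-3) + 0.6255·3 = 2.0851.
u_2 = v_2 − 2.0851·e_1 = (-2.4348, -1.6957, -3.8696, 1.6957).
‖u_2‖ = 5.1626, so e_2 = (-0.4716, -0.3285, -0.7495, 0.3285).

e_2 = (-0.4716, -0.3285, -0.7495, 0.3285)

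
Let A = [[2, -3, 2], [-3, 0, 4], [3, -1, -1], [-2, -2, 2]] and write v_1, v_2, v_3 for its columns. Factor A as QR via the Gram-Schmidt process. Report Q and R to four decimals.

v_1 = (2, -3, 3, -2); ‖v_1‖ = 5.0990, so e_1 = (0.3922, -0.5883, 0.5883, -0.3922).
e_1·v_2 = 0.3922·(-3) + (-0.5883)·0 + 0.5883·(-1) + (-0.3922)·(-2) = -0.9806.
u_2 = v_2 + 0.9806·e_1 = (-2.6154, -0.5769, -0.4231, -2.3846).
‖u_2‖ = 3.6109, so e_2 = (-0.7243, -0.1598, -0.1172, -0.6604).
e_1·v_3 = 0.3922·2 + (-0.5883)·4 + 0.5883·(-1) + (-0.3922)·2 = -2.9417; e_2·v_3 = (-0.7243)·2 + (-0.1598)·4 + (-0.1172)·(-1) + (-0.6604)·2 = -3.2913.
u_3 = v_3 + 2.9417·e_1 + 3.2913·e_2 = (0.7699, 1.7434, 0.3451, -1.3274).
‖u_3‖ = 2.3480, so e_3 = (0.3279, 0.7425, 0.1470, -0.5653).

Q = [[0.3922, -0.7243, 0.3279], [-0.5883, -0.1598, 0.7425], [0.5883, -0.1172, 0.1470], [-0.3922, -0.6604, -0.5653]], R = [[5.0990, -0.9806, -2.9417], [0.0000, 3.6109, -3.2913], [0.0000, 0.0000, 2.3480]]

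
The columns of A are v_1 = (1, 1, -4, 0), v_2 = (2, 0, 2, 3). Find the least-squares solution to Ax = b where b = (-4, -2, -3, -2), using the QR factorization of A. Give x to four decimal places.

x = (-0.0667, -1.2000)

v_1 = (1, 1, -4, 0); ‖v_1‖ = 4.2426, so e_1 = (0.2357, 0.2357, -0.9428, 0.0000).
e_1·v_2 = 0.2357·2 + 0.2357·0 + (-0.9428)·2 + 0.0000·3 = -1.4142.
u_2 = v_2 + 1.4142·e_1 = (2.3333, 0.3333, 0.6667, 3.0000).
‖u_2‖ = 3.8730, so e_2 = (0.6025, 0.0861, 0.1721, 0.7746).
Qᵀb = (1.4142, -4.6476).
Back-substitute: x_2 = -4.6476/3.8730 = -1.2000.
x_1 = (1.4142 + 1.4142·(-1.2000))/4.2426 = -0.0667.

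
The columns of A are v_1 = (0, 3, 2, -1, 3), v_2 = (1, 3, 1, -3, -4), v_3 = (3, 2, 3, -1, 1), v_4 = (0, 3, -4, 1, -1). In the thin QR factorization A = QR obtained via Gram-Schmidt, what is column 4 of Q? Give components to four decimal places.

q_1 = v_1/‖v_1‖ = (0, 3, 2, -1, 3)/4.7958 = (0.0000, 0.6255, 0.4170, -0.2085, 0.6255).
r_{12} = q_1·v_2 = 0.4170.
u_2 = v_2 − 0.4170·q_1 = (1.0000, 2.7391, 0.8261, -2.9130, -4.2609).
‖u_2‖ = 5.9855, so q_2 = (0.1671, 0.4576, 0.1380, -0.4867, -0.7119).
r_{13} = q_1·v_3 = 3.3362; r_{23} = q_2·v_3 = 1.6053.
u_3 = v_3 − 3.3362·q_1 − 1.6053·q_2 = (2.7318, -0.8216, 1.3871, 0.4769, 0.0558).
‖u_3‖ = 3.2082, so q_3 = (0.8515, -0.2561, 0.4324, 0.1487, 0.0174).
r_{14} = q_1·v_4 = -0.6255; r_{24} = q_2·v_4 = 1.0460; r_{34} = q_3·v_4 = -2.3665.
u_4 = v_4 + 0.6255·q_1 − 1.0460·q_2 + 2.3665·q_3 = (1.8403, 2.3066, -2.8603, 1.7305, 0.1771).
‖u_4‖ = 4.4625, so q_4 = (0.4124, 0.5169, -0.6410, 0.3878, 0.0397).

q_4 = (0.4124, 0.5169, -0.6410, 0.3878, 0.0397)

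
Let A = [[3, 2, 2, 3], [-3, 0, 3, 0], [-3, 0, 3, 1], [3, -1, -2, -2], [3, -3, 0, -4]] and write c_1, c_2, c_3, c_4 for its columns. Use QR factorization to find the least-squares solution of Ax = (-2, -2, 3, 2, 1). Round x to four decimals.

x = (-0.0884, -5.2551, -0.7551, 3.4286)

q_1 = c_1/‖c_1‖ = (3, -3, -3, 3, 3)/6.7082 = (0.4472, -0.4472, -0.4472, 0.4472, 0.4472).
r_{12} = q_1·c_2 = -0.8944.
u_2 = c_2 + 0.8944·q_1 = (2.4000, -0.4000, -0.4000, -0.6000, -2.6000).
‖u_2‖ = 3.6332, so q_2 = (0.6606, -0.1101, -0.1101, -0.1651, -0.7156).
r_{13} = q_1·c_3 = -2.6833; r_{23} = q_2·c_3 = 0.9909.
u_3 = c_3 + 2.6833·q_1 − 0.9909·q_2 = (2.5455, 1.9091, 1.9091, -0.6364, 1.9091).
‖u_3‖ = 4.2212, so q_3 = (0.6030, 0.4523, 0.4523, -0.1508, 0.4523).
r_{14} = q_1·c_4 = -1.7889; r_{24} = q_2·c_4 = 5.0644; r_{34} = q_3·c_4 = 0.7538.
u_4 = c_4 + 1.7889·q_1 − 5.0644·q_2 − 0.7538·q_3 = (0.0000, -0.5833, 0.4167, -0.2500, 0.0833).
‖u_4‖ = 0.7638, so q_4 = (0.0000, -0.7638, 0.5455, -0.3273, 0.1091).
Qᵀb = (0.0000, -2.4772, -0.6030, 2.6186).
Back-substitute: x_4 = 2.6186/0.7638 = 3.4286.
x_3 = (-0.6030 − 0.7538·3.4286)/4.2212 = -0.7551.
x_2 = (-2.4772 − 0.9909·(-0.7551) − 5.0644·3.4286)/3.6332 = -5.2551.
x_1 = (0.0000 + 0.8944·(-5.2551) + 2.6833·(-0.7551) + 1.7889·3.4286)/6.7082 = -0.0884.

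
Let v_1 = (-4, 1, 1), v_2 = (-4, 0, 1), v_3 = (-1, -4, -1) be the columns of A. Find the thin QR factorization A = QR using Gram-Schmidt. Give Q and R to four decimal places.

v_1 = (-4, 1, 1); ‖v_1‖ = 4.2426, so q_1 = (-0.9428, 0.2357, 0.2357).
q_1·v_2 = (-0.9428)·(-4) + 0.2357·0 + 0.2357·1 = 4.0069.
u_2 = v_2 − 4.0069·q_1 = (-0.2222, -0.9444, 0.0556).
‖u_2‖ = 0.9718, so q_2 = (-0.2287, -0.9718, 0.0572).
q_1·v_3 = (-0.9428)·(-1) + 0.2357·(-4) + 0.2357·(-1) = -0.2357; q_2·v_3 = (-0.2287)·(-1) + (-0.9718)·(-4) + 0.0572·(-1) = 4.0588.
u_3 = v_3 + 0.2357·q_1 − 4.0588·q_2 = (-0.2941, 0.0000, -1.1765).
‖u_3‖ = 1.2127, so q_3 = (-0.2425, 0.0000, -0.9701).

Q = [[-0.9428, -0.2287, -0.2425], [0.2357, -0.9718, 0.0000], [0.2357, 0.0572, -0.9701]], R = [[4.2426, 4.0069, -0.2357], [0.0000, 0.9718, 4.0588], [0.0000, 0.0000, 1.2127]]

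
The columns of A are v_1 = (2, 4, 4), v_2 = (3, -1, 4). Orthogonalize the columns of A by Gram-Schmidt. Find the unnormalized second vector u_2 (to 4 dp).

e_1 = v_1/‖v_1‖ = (2, 4, 4)/6.0000 = (0.3333, 0.6667, 0.6667).
r_{12} = e_1·v_2 = 3.0000.
u_2 = v_2 − 3.0000·e_1 = (2.0000, -3.0000, 2.0000).

u_2 = (2.0000, -3.0000, 2.0000)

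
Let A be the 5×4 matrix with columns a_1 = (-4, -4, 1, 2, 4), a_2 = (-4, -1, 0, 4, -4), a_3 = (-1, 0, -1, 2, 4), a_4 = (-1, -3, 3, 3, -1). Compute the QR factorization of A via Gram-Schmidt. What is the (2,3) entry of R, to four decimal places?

r_{23} = -1.3534

a_1 = (-4, -4, 1, 2, 4); ‖a_1‖ = 7.2801, so q_1 = (-0.5494, -0.5494, 0.1374, 0.2747, 0.5494).
q_1·a_2 = (-0.5494)·(-4) + (-0.5494)·(-1) + 0.1374·0 + 0.2747·4 + 0.5494·(-4) = 1.6483.
u_2 = a_2 − 1.6483·q_1 = (-3.0943, -0.0943, -0.2264, 3.5472, -4.9057).
‖u_2‖ = 6.8032, so q_2 = (-0.4548, -0.0139, -0.0333, 0.5214, -0.7211).
r_{23} = q_2·a_3 = -1.3534.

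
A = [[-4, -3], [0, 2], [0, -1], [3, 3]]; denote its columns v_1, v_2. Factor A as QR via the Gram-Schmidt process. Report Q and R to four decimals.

Q = [[-0.8000, 0.1555], [0.0000, 0.8639], [0.0000, -0.4319], [0.6000, 0.2073]], R = [[5.0000, 4.2000], [0.0000, 2.3152]]

v_1 = (-4, 0, 0, 3); ‖v_1‖ = 5.0000, so e_1 = (-0.8000, 0.0000, 0.0000, 0.6000).
e_1·v_2 = (-0.8000)·(-3) + 0.0000·2 + 0.0000·(-1) + 0.6000·3 = 4.2000.
u_2 = v_2 − 4.2000·e_1 = (0.3600, 2.0000, -1.0000, 0.4800).
‖u_2‖ = 2.3152, so e_2 = (0.1555, 0.8639, -0.4319, 0.2073).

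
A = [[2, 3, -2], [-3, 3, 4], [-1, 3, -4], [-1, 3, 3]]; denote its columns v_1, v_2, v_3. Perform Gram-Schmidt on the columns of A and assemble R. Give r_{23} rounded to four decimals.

v_1 = (2, -3, -1, -1); ‖v_1‖ = 3.8730, so e_1 = (0.5164, -0.7746, -0.2582, -0.2582).
e_1·v_2 = 0.5164·3 + (-0.7746)·3 + (-0.2582)·3 + (-0.2582)·3 = -2.3238.
u_2 = v_2 + 2.3238·e_1 = (4.2000, 1.2000, 2.4000, 2.4000).
‖u_2‖ = 5.5317, so e_2 = (0.7593, 0.2169, 0.4339, 0.4339).
r_{23} = e_2·v_3 = -1.0847.

r_{23} = -1.0847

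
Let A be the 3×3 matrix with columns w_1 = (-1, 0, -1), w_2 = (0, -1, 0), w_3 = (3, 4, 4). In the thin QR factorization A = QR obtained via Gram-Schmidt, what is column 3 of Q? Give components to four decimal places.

q_1 = w_1/‖w_1‖ = (-1, 0, -1)/1.4142 = (-0.7071, 0.0000, -0.7071).
r_{12} = q_1·w_2 = 0.0000.
u_2 = w_2 + 0.0000·q_1 = (0.0000, -1.0000, 0.0000).
‖u_2‖ = 1.0000, so q_2 = (0.0000, -1.0000, 0.0000).
r_{13} = q_1·w_3 = -4.9497; r_{23} = q_2·w_3 = -4.0000.
u_3 = w_3 + 4.9497·q_1 + 4.0000·q_2 = (-0.5000, 0.0000, 0.5000).
‖u_3‖ = 0.7071, so q_3 = (-0.7071, 0.0000, 0.7071).

q_3 = (-0.7071, 0.0000, 0.7071)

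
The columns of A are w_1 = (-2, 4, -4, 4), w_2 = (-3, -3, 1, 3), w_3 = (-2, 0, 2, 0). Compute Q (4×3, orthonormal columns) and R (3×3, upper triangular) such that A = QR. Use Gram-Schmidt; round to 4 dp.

Q = [[-0.2774, -0.5532, -0.5642], [0.5547, -0.5968, 0.5331], [-0.5547, 0.2184, 0.5881], [0.5547, 0.5386, -0.2271]], R = [[7.2111, 0.2774, -0.5547], [0.0000, 5.2842, 1.5431], [0.0000, 0.0000, 2.3046]]

w_1 = (-2, 4, -4, 4); ‖w_1‖ = 7.2111, so q_1 = (-0.2774, 0.5547, -0.5547, 0.5547).
q_1·w_2 = (-0.2774)·(-3) + 0.5547·(-3) + (-0.5547)·1 + 0.5547·3 = 0.2774.
u_2 = w_2 − 0.2774·q_1 = (-2.9231, -3.1538, 1.1538, 2.8462).
‖u_2‖ = 5.2842, so q_2 = (-0.5532, -0.5968, 0.2184, 0.5386).
q_1·w_3 = (-0.2774)·(-2) + 0.5547·0 + (-0.5547)·2 + 0.5547·0 = -0.5547; q_2·w_3 = (-0.5532)·(-2) + (-0.5968)·0 + 0.2184·2 + 0.5386·0 = 1.5431.
u_3 = w_3 + 0.5547·q_1 − 1.5431·q_2 = (-1.3003, 1.2287, 1.3554, -0.5234).
‖u_3‖ = 2.3046, so q_3 = (-0.5642, 0.5331, 0.5881, -0.2271).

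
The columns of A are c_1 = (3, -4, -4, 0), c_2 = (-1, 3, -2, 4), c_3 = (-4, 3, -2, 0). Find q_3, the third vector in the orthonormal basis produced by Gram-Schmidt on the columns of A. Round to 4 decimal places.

c_1 = (3, -4, -4, 0); ‖c_1‖ = 6.4031, so q_1 = (0.4685, -0.6247, -0.6247, 0.0000).
q_1·c_2 = 0.4685·(-1) + (-0.6247)·3 + (-0.6247)·(-2) + 0.0000·4 = -1.0932.
u_2 = c_2 + 1.0932·q_1 = (-0.4878, 2.3171, -2.6829, 4.0000).
‖u_2‖ = 5.3670, so q_2 = (-0.0909, 0.4317, -0.4999, 0.7453).
q_1·c_3 = 0.4685·(-4) + (-0.6247)·3 + (-0.6247)·(-2) + 0.0000·0 = -2.4988; q_2·c_3 = (-0.0909)·(-4) + 0.4317·3 + (-0.4999)·(-2) + 0.7453·0 = 2.6585.
u_3 = c_3 + 2.4988·q_1 − 2.6585·q_2 = (-2.5876, 0.2913, -2.2320, -1.9814).
‖u_3‖ = 3.9609, so q_3 = (-0.6533, 0.0735, -0.5635, -0.5002).

q_3 = (-0.6533, 0.0735, -0.5635, -0.5002)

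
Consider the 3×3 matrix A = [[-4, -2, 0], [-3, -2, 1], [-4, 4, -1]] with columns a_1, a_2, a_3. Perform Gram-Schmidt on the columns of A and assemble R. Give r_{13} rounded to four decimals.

r_{13} = 0.1562

a_1 = (-4, -3, -4); ‖a_1‖ = 6.4031, so e_1 = (-0.6247, -0.4685, -0.6247).
r_{13} = e_1·a_3 = 0.1562.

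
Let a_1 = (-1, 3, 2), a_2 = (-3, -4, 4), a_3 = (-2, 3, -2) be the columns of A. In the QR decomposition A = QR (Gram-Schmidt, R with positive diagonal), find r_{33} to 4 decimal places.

e_1 = a_1/‖a_1‖ = (-1, 3, 2)/3.7417 = (-0.2673, 0.8018, 0.5345).
r_{12} = e_1·a_2 = -0.2673.
u_2 = a_2 + 0.2673·e_1 = (-3.0714, -3.7857, 4.1429).
‖u_2‖ = 6.3975, so e_2 = (-0.4801, -0.5917, 0.6476).
r_{13} = e_1·a_3 = 1.8708; r_{23} = e_2·a_3 = -2.1102.
u_3 = a_3 − 1.8708·e_1 + 2.1102·e_2 = (-2.5131, 0.2513, -1.6335).
r_{33} = ‖u_3‖ = 3.0078.

r_{33} = 3.0078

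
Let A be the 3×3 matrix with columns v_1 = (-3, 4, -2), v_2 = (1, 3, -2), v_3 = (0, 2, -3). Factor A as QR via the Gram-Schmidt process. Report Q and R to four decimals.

v_1 = (-3, 4, -2); ‖v_1‖ = 5.3852, so e_1 = (-0.5571, 0.7428, -0.3714).
e_1·v_2 = (-0.5571)·1 + 0.7428·3 + (-0.3714)·(-2) = 2.4140.
u_2 = v_2 − 2.4140·e_1 = (2.3448, 1.2069, -1.1034).
‖u_2‖ = 2.8587, so e_2 = (0.8202, 0.4222, -0.3860).
e_1·v_3 = (-0.5571)·0 + 0.7428·2 + (-0.3714)·(-3) = 2.5997; e_2·v_3 = 0.8202·0 + 0.4222·2 + (-0.3860)·(-3) = 2.0023.
u_3 = v_3 − 2.5997·e_1 − 2.0023·e_2 = (-0.1941, -0.7764, -1.2616).
‖u_3‖ = 1.4940, so e_3 = (-0.1299, -0.5197, -0.8444).

Q = [[-0.5571, 0.8202, -0.1299], [0.7428, 0.4222, -0.5197], [-0.3714, -0.3860, -0.8444]], R = [[5.3852, 2.4140, 2.5997], [0.0000, 2.8587, 2.0023], [0.0000, 0.0000, 1.4940]]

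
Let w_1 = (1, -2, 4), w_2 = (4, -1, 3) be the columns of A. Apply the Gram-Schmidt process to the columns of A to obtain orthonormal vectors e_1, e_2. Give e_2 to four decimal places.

w_1 = (1, -2, 4); ‖w_1‖ = 4.5826, so e_1 = (0.2182, -0.4364, 0.8729).
e_1·w_2 = 0.2182·4 + (-0.4364)·(-1) + 0.8729·3 = 3.9279.
u_2 = w_2 − 3.9279·e_1 = (3.1429, 0.7143, -0.4286).
‖u_2‖ = 3.2514, so e_2 = (0.9666, 0.2197, -0.1318).

e_2 = (0.9666, 0.2197, -0.1318)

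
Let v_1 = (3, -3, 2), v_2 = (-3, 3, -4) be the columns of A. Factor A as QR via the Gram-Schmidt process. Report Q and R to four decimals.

v_1 = (3, -3, 2); ‖v_1‖ = 4.6904, so q_1 = (0.6396, -0.6396, 0.4264).
q_1·v_2 = 0.6396·(-3) + (-0.6396)·3 + 0.4264·(-4) = -5.5432.
u_2 = v_2 + 5.5432·q_1 = (0.5455, -0.5455, -1.6364).
‖u_2‖ = 1.8091, so q_2 = (0.3015, -0.3015, -0.9045).

Q = [[0.6396, 0.3015], [-0.6396, -0.3015], [0.4264, -0.9045]], R = [[4.6904, -5.5432], [0.0000, 1.8091]]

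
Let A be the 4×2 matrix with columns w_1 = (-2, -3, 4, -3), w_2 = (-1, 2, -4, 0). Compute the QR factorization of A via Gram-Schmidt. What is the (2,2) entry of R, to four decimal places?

r_{22} = 3.2363

w_1 = (-2, -3, 4, -3); ‖w_1‖ = 6.1644, so e_1 = (-0.3244, -0.4867, 0.6489, -0.4867).
e_1·w_2 = (-0.3244)·(-1) + (-0.4867)·2 + 0.6489·(-4) + (-0.4867)·0 = -3.2444.
u_2 = w_2 + 3.2444·e_1 = (-2.0526, 0.4211, -1.8947, -1.5789).
r_{22} = ‖u_2‖ = 3.2363.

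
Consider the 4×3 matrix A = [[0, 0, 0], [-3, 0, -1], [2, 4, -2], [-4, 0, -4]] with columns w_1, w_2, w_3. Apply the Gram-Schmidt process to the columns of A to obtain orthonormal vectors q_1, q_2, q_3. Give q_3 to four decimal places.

q_3 = (0.0000, 0.8000, 0.0000, -0.6000)

w_1 = (0, -3, 2, -4); ‖w_1‖ = 5.3852, so q_1 = (0.0000, -0.5571, 0.3714, -0.7428).
q_1·w_2 = 0.0000·0 + (-0.5571)·0 + 0.3714·4 + (-0.7428)·0 = 1.4856.
u_2 = w_2 − 1.4856·q_1 = (0.0000, 0.8276, 3.4483, 1.1034).
‖u_2‖ = 3.7139, so q_2 = (0.0000, 0.2228, 0.9285, 0.2971).
q_1·w_3 = 0.0000·0 + (-0.5571)·(-1) + 0.3714·(-2) + (-0.7428)·(-4) = 2.7854; q_2·w_3 = 0.0000·0 + 0.2228·(-1) + 0.9285·(-2) + 0.2971·(-4) = -3.2682.
u_3 = w_3 − 2.7854·q_1 + 3.2682·q_2 = (0.0000, 1.2800, 0.0000, -0.9600).
‖u_3‖ = 1.6000, so q_3 = (0.0000, 0.8000, 0.0000, -0.6000).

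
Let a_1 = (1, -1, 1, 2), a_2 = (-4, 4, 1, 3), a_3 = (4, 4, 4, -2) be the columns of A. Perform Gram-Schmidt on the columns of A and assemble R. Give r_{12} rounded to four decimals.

e_1 = a_1/‖a_1‖ = (1, -1, 1, 2)/2.6458 = (0.3780, -0.3780, 0.3780, 0.7559).
r_{12} = e_1·a_2 = -0.3780.

r_{12} = -0.3780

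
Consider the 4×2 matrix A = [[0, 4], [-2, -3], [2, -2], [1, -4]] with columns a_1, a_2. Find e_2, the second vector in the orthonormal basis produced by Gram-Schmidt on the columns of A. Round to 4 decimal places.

a_1 = (0, -2, 2, 1); ‖a_1‖ = 3.0000, so e_1 = (0.0000, -0.6667, 0.6667, 0.3333).
e_1·a_2 = 0.0000·4 + (-0.6667)·(-3) + 0.6667·(-2) + 0.3333·(-4) = -0.6667.
u_2 = a_2 + 0.6667·e_1 = (4.0000, -3.4444, -1.5556, -3.7778).
‖u_2‖ = 6.6750, so e_2 = (0.5993, -0.5160, -0.2330, -0.5660).

e_2 = (0.5993, -0.5160, -0.2330, -0.5660)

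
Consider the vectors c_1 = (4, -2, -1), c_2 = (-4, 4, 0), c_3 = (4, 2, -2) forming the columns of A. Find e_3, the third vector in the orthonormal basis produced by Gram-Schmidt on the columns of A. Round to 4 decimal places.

c_1 = (4, -2, -1); ‖c_1‖ = 4.5826, so e_1 = (0.8729, -0.4364, -0.2182).
e_1·c_2 = 0.8729·(-4) + (-0.4364)·4 + (-0.2182)·0 = -5.2372.
u_2 = c_2 + 5.2372·e_1 = (0.5714, 1.7143, -1.1429).
‖u_2‖ = 2.1381, so e_2 = (0.2673, 0.8018, -0.5345).
e_1·c_3 = 0.8729·4 + (-0.4364)·2 + (-0.2182)·(-2) = 3.0551; e_2·c_3 = 0.2673·4 + 0.8018·2 + (-0.5345)·(-2) = 3.7417.
u_3 = c_3 − 3.0551·e_1 − 3.7417·e_2 = (0.3333, 0.3333, 0.6667).
‖u_3‖ = 0.8165, so e_3 = (0.4082, 0.4082, 0.8165).

e_3 = (0.4082, 0.4082, 0.8165)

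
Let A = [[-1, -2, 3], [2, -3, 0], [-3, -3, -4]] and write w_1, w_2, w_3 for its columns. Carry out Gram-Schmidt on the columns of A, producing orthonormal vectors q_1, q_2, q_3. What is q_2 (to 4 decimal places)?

q_2 = (-0.3654, -0.8261, -0.4289)

w_1 = (-1, 2, -3); ‖w_1‖ = 3.7417, so q_1 = (-0.2673, 0.5345, -0.8018).
q_1·w_2 = (-0.2673)·(-2) + 0.5345·(-3) + (-0.8018)·(-3) = 1.3363.
u_2 = w_2 − 1.3363·q_1 = (-1.6429, -3.7143, -1.9286).
‖u_2‖ = 4.4960, so q_2 = (-0.3654, -0.8261, -0.4289).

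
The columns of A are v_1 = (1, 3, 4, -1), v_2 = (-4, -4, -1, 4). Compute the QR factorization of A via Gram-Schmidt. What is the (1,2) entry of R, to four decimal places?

v_1 = (1, 3, 4, -1); ‖v_1‖ = 5.1962, so q_1 = (0.1925, 0.5774, 0.7698, -0.1925).
r_{12} = q_1·v_2 = -4.6188.

r_{12} = -4.6188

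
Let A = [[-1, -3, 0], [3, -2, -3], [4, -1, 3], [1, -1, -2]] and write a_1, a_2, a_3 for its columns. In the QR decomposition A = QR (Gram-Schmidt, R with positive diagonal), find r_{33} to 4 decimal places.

a_1 = (-1, 3, 4, 1); ‖a_1‖ = 5.1962, so q_1 = (-0.1925, 0.5774, 0.7698, 0.1925).
q_1·a_2 = (-0.1925)·(-3) + 0.5774·(-2) + 0.7698·(-1) + 0.1925·(-1) = -1.5396.
u_2 = a_2 + 1.5396·q_1 = (-3.2963, -1.1111, 0.1852, -0.7037).
‖u_2‖ = 3.5538, so q_2 = (-0.9275, -0.3127, 0.0521, -0.1980).
q_1·a_3 = (-0.1925)·0 + 0.5774·(-3) + 0.7698·3 + 0.1925·(-2) = 0.1925; q_2·a_3 = (-0.9275)·0 + (-0.3127)·(-3) + 0.0521·3 + (-0.1980)·(-2) = 1.4903.
u_3 = a_3 − 0.1925·q_1 − 1.4903·q_2 = (1.4194, -2.6452, 2.7742, -1.7419).
r_{33} = ‖u_3‖ = 4.4432.

r_{33} = 4.4432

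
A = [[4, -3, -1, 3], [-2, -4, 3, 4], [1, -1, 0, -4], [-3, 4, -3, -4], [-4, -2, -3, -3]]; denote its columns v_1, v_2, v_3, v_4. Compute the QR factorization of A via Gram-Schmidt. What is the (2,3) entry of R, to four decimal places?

v_1 = (4, -2, 1, -3, -4); ‖v_1‖ = 6.7823, so e_1 = (0.5898, -0.2949, 0.1474, -0.4423, -0.5898).
e_1·v_2 = 0.5898·(-3) + (-0.2949)·(-4) + 0.1474·(-1) + (-0.4423)·4 + (-0.5898)·(-2) = -1.3270.
u_2 = v_2 + 1.3270·e_1 = (-2.2174, -4.3913, -0.8043, 3.4130, -2.7826).
‖u_2‖ = 6.6513, so e_2 = (-0.3334, -0.6602, -0.1209, 0.5131, -0.4184).
r_{23} = e_2·v_3 = -1.9316.

r_{23} = -1.9316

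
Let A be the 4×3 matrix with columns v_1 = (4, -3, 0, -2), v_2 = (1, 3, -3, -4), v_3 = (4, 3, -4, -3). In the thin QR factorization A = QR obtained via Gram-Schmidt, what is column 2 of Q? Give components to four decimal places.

e_1 = v_1/‖v_1‖ = (4, -3, 0, -2)/5.3852 = (0.7428, -0.5571, 0.0000, -0.3714).
r_{12} = e_1·v_2 = 0.5571.
u_2 = v_2 − 0.5571·e_1 = (0.5862, 3.3103, -3.0000, -3.7931).
‖u_2‖ = 5.8898, so e_2 = (0.0995, 0.5620, -0.5094, -0.6440).

e_2 = (0.0995, 0.5620, -0.5094, -0.6440)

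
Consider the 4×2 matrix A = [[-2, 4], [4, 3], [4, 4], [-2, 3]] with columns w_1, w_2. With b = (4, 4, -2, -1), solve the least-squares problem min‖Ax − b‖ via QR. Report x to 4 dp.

x = (-0.0765, 0.3614)

w_1 = (-2, 4, 4, -2); ‖w_1‖ = 6.3246, so q_1 = (-0.3162, 0.6325, 0.6325, -0.3162).
q_1·w_2 = (-0.3162)·4 + 0.6325·3 + 0.6325·4 + (-0.3162)·3 = 2.2136.
u_2 = w_2 − 2.2136·q_1 = (4.7000, 1.6000, 2.6000, 3.7000).
‖u_2‖ = 6.7157, so q_2 = (0.6999, 0.2382, 0.3872, 0.5510).
Qᵀb = (0.3162, 2.4272).
Back-substitute: x_2 = 2.4272/6.7157 = 0.3614.
x_1 = (0.3162 − 2.2136·0.3614)/6.3246 = -0.0765.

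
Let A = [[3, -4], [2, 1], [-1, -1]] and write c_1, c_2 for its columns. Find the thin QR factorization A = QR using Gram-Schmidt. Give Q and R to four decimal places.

Q = [[0.8018, -0.5927], [0.5345, 0.6540], [-0.2673, -0.4701]], R = [[3.7417, -2.4054], [0.0000, 3.4949]]

c_1 = (3, 2, -1); ‖c_1‖ = 3.7417, so q_1 = (0.8018, 0.5345, -0.2673).
q_1·c_2 = 0.8018·(-4) + 0.5345·1 + (-0.2673)·(-1) = -2.4054.
u_2 = c_2 + 2.4054·q_1 = (-2.0714, 2.2857, -1.6429).
‖u_2‖ = 3.4949, so q_2 = (-0.5927, 0.6540, -0.4701).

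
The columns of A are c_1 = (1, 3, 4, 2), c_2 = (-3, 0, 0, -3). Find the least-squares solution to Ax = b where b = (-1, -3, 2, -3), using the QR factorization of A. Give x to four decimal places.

c_1 = (1, 3, 4, 2); ‖c_1‖ = 5.4772, so q_1 = (0.1826, 0.5477, 0.7303, 0.3651).
q_1·c_2 = 0.1826·(-3) + 0.5477·0 + 0.7303·0 + 0.3651·(-3) = -1.6432.
u_2 = c_2 + 1.6432·q_1 = (-2.7000, 0.9000, 1.2000, -2.4000).
‖u_2‖ = 3.9115, so q_2 = (-0.6903, 0.2301, 0.3068, -0.6136).
Qᵀb = (-1.4606, 2.4543).
Back-substitute: x_2 = 2.4543/3.9115 = 0.6275.
x_1 = (-1.4606 + 1.6432·0.6275)/5.4772 = -0.0784.

x = (-0.0784, 0.6275)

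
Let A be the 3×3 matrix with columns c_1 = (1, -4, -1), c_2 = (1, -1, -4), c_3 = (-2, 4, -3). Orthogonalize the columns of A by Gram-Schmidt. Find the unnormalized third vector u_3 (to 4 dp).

c_1 = (1, -4, -1); ‖c_1‖ = 4.2426, so e_1 = (0.2357, -0.9428, -0.2357).
e_1·c_2 = 0.2357·1 + (-0.9428)·(-1) + (-0.2357)·(-4) = 2.1213.
u_2 = c_2 − 2.1213·e_1 = (0.5000, 1.0000, -3.5000).
‖u_2‖ = 3.6742, so e_2 = (0.1361, 0.2722, -0.9526).
e_1·c_3 = 0.2357·(-2) + (-0.9428)·4 + (-0.2357)·(-3) = -3.5355; e_2·c_3 = 0.1361·(-2) + 0.2722·4 + (-0.9526)·(-3) = 3.6742.
u_3 = c_3 + 3.5355·e_1 − 3.6742·e_2 = (-1.6667, -0.3333, -0.3333).

u_3 = (-1.6667, -0.3333, -0.3333)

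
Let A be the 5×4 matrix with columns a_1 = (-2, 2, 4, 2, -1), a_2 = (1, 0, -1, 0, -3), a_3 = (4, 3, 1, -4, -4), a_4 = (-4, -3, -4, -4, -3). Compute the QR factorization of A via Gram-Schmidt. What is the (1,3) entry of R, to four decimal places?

r_{13} = -0.3714

a_1 = (-2, 2, 4, 2, -1); ‖a_1‖ = 5.3852, so e_1 = (-0.3714, 0.3714, 0.7428, 0.3714, -0.1857).
r_{13} = e_1·a_3 = -0.3714.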